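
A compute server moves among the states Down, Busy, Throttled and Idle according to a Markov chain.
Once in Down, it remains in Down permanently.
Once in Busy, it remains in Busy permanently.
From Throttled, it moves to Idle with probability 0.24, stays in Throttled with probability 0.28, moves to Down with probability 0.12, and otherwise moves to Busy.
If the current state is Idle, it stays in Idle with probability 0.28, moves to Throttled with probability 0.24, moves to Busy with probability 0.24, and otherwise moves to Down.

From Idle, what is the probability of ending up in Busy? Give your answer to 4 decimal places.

0.5625

Let h(s) be the probability of absorption at Busy starting from transient state s. Then h(Busy) = 1 and h(Down) = 0. By first-step analysis:
h(Throttled) = 0.12·0 + 0.36·1 + 0.28·h(Throttled) + 0.24·h(Idle)
h(Idle) = 0.24·0 + 0.24·1 + 0.24·h(Throttled) + 0.28·h(Idle)
Solving: h(Throttled) = 0.6875, h(Idle) = 0.5625.
Starting from Idle, the probability is 0.5625.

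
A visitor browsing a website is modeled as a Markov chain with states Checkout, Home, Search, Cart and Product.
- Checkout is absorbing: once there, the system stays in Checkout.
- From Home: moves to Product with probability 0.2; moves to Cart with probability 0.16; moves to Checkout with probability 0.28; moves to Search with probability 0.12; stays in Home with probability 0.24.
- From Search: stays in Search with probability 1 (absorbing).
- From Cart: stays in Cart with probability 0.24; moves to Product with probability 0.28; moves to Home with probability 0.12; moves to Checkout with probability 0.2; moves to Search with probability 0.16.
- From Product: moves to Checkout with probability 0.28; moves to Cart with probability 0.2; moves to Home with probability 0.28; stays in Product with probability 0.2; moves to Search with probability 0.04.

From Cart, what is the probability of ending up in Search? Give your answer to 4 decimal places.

0.3449

Let h(s) be the probability of absorption at Search starting from transient state s. Then h(Search) = 1 and h(Checkout) = 0. By first-step analysis:
h(Home) = 0.28·0 + 0.24·h(Home) + 0.12·1 + 0.16·h(Cart) + 0.2·h(Product)
h(Cart) = 0.2·0 + 0.12·h(Home) + 0.16·1 + 0.24·h(Cart) + 0.28·h(Product)
h(Product) = 0.28·0 + 0.28·h(Home) + 0.04·1 + 0.2·h(Cart) + 0.2·h(Product)
Solving: h(Home) = 0.2934, h(Cart) = 0.3449, h(Product) = 0.2389.
Starting from Cart, the probability is 0.3449.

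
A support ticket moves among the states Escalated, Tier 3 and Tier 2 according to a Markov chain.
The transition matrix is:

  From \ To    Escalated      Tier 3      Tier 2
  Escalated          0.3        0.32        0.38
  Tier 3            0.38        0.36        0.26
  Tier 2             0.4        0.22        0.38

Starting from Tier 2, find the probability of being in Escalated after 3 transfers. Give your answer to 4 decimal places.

0.3586

Propagate the distribution vector 3 transfers from Tier 2.
After 0 transfers: (0.0000, 0.0000, 1.0000)
After 1 transfer: (0.4000, 0.2200, 0.3800)
After 2 transfers: (0.3556, 0.2908, 0.3536)
After 3 transfers: (0.3586, 0.2963, 0.3451)
P(in Escalated after 3 transfers) = 0.3586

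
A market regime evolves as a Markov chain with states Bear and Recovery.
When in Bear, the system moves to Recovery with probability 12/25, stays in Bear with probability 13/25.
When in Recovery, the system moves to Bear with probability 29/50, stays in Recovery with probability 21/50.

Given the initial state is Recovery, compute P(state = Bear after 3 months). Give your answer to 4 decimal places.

Propagate the distribution vector 3 months from Recovery.
After 0 months: (0.0000, 1.0000)
After 1 month: (0.5800, 0.4200)
After 2 months: (0.5452, 0.4548)
After 3 months: (0.5473, 0.4527)
P(in Bear after 3 months) = 0.5473

0.5473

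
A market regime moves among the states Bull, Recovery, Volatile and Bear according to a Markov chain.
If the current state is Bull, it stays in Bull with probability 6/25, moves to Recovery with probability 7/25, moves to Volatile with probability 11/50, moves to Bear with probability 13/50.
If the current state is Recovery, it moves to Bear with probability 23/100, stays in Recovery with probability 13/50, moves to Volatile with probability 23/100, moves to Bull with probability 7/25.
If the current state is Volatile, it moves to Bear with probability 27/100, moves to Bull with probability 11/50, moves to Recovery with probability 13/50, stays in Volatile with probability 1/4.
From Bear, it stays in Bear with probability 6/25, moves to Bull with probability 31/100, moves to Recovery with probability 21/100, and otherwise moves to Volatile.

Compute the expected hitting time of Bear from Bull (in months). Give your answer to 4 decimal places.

3.9340

Let t(s) be the expected number of months to first reach Bear from state s, with t(Bear) = 0. Conditioning on the first month:
t(Bull) = 1 + 0.24·t(Bull) + 0.28·t(Recovery) + 0.22·t(Volatile)
t(Recovery) = 1 + 0.28·t(Bull) + 0.26·t(Recovery) + 0.23·t(Volatile)
t(Volatile) = 1 + 0.22·t(Bull) + 0.26·t(Recovery) + 0.25·t(Volatile)
Solving: t(Bull) = 3.9340, t(Recovery) = 4.0493, t(Volatile) = 3.8910.
Expected months from Bull to Bear: 3.9340.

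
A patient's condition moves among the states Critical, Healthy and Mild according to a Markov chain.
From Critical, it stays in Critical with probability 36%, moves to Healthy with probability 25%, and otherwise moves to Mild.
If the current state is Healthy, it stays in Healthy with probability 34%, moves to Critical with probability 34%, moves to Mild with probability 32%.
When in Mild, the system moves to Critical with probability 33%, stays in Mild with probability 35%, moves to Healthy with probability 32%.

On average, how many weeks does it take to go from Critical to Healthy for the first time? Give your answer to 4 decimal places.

3.6199

Let t(s) be the expected number of weeks to first reach Healthy from state s, with t(Healthy) = 0. Conditioning on the first week:
t(Critical) = 1 + 0.36·t(Critical) + 0.39·t(Mild)
t(Mild) = 1 + 0.33·t(Critical) + 0.35·t(Mild)
Solving: t(Critical) = 3.6199, t(Mild) = 3.3763.
Expected weeks from Critical to Healthy: 3.6199.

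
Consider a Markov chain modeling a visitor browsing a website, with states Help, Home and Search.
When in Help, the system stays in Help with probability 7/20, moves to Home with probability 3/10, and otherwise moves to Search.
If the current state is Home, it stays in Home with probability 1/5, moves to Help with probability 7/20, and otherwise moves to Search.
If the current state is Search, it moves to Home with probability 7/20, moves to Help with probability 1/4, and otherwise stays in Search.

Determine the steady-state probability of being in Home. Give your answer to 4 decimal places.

0.2909

Let the stationary distribution be π with π = πP and π_1 + π_2 + π_3 = 1.
π_1 = 0.35·π_1 + 0.35·π_2 + 0.25·π_3
π_2 = 0.3·π_1 + 0.2·π_2 + 0.35·π_3
Solving with the normalization constraint gives π = (0.3101, 0.2909, 0.3990).
So the stationary probability of Home is 0.2909.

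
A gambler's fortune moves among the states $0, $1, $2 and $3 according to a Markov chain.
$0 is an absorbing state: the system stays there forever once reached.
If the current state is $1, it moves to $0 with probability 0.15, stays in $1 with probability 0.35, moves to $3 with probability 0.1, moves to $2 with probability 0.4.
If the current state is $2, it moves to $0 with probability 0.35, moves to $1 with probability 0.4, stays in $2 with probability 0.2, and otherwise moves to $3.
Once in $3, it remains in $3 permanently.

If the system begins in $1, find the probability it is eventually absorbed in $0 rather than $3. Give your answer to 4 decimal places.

0.7222

Let h(s) be the probability of absorption at $0 starting from transient state s. Then h($0) = 1 and h($3) = 0. By first-step analysis:
h($1) = 0.15·1 + 0.35·h($1) + 0.4·h($2) + 0.1·0
h($2) = 0.35·1 + 0.4·h($1) + 0.2·h($2) + 0.05·0
Solving: h($1) = 0.7222, h($2) = 0.7986.
Starting from $1, the probability is 0.7222.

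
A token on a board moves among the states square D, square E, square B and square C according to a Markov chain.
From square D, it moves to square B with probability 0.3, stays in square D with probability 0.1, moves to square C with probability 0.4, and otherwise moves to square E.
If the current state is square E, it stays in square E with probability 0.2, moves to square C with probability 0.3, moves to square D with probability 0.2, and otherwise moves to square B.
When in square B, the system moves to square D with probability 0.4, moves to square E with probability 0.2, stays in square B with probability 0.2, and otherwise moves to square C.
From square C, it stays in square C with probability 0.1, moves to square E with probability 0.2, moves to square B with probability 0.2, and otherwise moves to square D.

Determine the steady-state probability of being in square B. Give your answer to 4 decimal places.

0.2496

Let the stationary distribution be π with π = πP and π_1 + π_2 + π_3 + π_4 = 1.
π_1 = 0.1·π_1 + 0.2·π_2 + 0.4·π_3 + 0.5·π_4
π_2 = 0.2·π_1 + 0.2·π_2 + 0.2·π_3 + 0.2·π_4
π_3 = 0.3·π_1 + 0.3·π_2 + 0.2·π_3 + 0.2·π_4
Solving with the normalization constraint gives π = (0.2965, 0.2000, 0.2496, 0.2539).
So the stationary probability of square B is 0.2496.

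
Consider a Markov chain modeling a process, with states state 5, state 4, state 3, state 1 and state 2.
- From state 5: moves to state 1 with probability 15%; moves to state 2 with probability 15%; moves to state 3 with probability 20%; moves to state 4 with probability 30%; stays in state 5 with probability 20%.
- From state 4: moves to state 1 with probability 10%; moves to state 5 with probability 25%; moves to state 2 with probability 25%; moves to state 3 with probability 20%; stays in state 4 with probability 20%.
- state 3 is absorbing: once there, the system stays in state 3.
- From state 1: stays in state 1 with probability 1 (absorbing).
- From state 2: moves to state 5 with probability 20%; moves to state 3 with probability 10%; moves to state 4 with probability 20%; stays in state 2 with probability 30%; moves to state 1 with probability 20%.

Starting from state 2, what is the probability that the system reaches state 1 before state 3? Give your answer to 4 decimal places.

Let h(s) be the probability of absorption at state 1 starting from transient state s. Then h(state 1) = 1 and h(state 3) = 0. By first-step analysis:
h(state 5) = 0.2·h(state 5) + 0.3·h(state 4) + 0.2·0 + 0.15·1 + 0.15·h(state 2)
h(state 4) = 0.25·h(state 5) + 0.2·h(state 4) + 0.2·0 + 0.1·1 + 0.25·h(state 2)
h(state 2) = 0.2·h(state 5) + 0.2·h(state 4) + 0.1·0 + 0.2·1 + 0.3·h(state 2)
Solving: h(state 5) = 0.4515, h(state 4) = 0.4345, h(state 2) = 0.5388.
Starting from state 2, the probability is 0.5388.

0.5388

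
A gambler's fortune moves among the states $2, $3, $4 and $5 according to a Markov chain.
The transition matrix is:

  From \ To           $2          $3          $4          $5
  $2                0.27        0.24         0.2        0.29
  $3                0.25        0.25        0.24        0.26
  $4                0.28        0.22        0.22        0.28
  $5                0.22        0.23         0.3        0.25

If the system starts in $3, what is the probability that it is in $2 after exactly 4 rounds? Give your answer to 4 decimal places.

Propagate the distribution vector 4 rounds from $3.
After 0 rounds: (0.0000, 1.0000, 0.0000, 0.0000)
After 1 round: (0.2500, 0.2500, 0.2400, 0.2600)
After 2 rounds: (0.2544, 0.2351, 0.2408, 0.2697)
After 3 rounds: (0.2542, 0.2348, 0.2412, 0.2698)
After 4 rounds: (0.2542, 0.2348, 0.2412, 0.2698)
P(in $2 after 4 rounds) = 0.2542

0.2542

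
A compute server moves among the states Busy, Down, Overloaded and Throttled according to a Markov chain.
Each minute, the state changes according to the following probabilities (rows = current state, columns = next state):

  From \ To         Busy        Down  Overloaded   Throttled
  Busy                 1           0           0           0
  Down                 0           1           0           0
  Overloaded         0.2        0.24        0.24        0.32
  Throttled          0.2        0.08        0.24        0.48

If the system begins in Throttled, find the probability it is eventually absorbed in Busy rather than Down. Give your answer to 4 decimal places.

0.6281

Let h(s) be the probability of absorption at Busy starting from transient state s. Then h(Busy) = 1 and h(Down) = 0. By first-step analysis:
h(Overloaded) = 0.2·1 + 0.24·0 + 0.24·h(Overloaded) + 0.32·h(Throttled)
h(Throttled) = 0.2·1 + 0.08·0 + 0.24·h(Overloaded) + 0.48·h(Throttled)
Solving: h(Overloaded) = 0.5276, h(Throttled) = 0.6281.
Starting from Throttled, the probability is 0.6281.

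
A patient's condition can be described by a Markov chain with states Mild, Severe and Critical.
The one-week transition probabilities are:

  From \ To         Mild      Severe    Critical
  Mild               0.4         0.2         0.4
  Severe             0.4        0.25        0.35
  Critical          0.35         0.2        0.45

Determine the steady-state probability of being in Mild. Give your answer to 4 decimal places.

0.3795

Let the stationary distribution be π with π = πP and π_1 + π_2 + π_3 = 1.
π_1 = 0.4·π_1 + 0.4·π_2 + 0.35·π_3
π_2 = 0.2·π_1 + 0.25·π_2 + 0.2·π_3
Solving with the normalization constraint gives π = (0.3795, 0.2105, 0.4100).
So the stationary probability of Mild is 0.3795.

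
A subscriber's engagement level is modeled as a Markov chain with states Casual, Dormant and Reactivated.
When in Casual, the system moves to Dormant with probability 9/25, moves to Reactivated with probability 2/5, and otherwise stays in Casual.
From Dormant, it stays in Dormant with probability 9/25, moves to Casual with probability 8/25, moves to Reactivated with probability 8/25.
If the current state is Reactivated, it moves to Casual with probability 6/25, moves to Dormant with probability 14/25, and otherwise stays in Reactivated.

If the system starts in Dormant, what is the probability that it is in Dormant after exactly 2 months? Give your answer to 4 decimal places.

Sum over the intermediate state after 1 month:
P = P(Dormant→Casual)·P(Casual→Dormant) + P(Dormant→Dormant)·P(Dormant→Dormant) + P(Dormant→Reactivated)·P(Reactivated→Dormant)
  = 0.32×0.36 + 0.36×0.36 + 0.32×0.56
  = 0.1152 + 0.1296 + 0.1792 = 0.4240

0.4240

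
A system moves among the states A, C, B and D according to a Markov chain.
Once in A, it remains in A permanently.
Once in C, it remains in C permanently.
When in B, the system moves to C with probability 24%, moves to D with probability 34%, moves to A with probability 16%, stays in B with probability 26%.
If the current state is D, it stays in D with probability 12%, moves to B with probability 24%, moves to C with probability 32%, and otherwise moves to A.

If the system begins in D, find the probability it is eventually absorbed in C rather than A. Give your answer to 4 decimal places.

0.5169

Let h(s) be the probability of absorption at C starting from transient state s. Then h(C) = 1 and h(A) = 0. By first-step analysis:
h(B) = 0.16·0 + 0.24·1 + 0.26·h(B) + 0.34·h(D)
h(D) = 0.32·0 + 0.32·1 + 0.24·h(B) + 0.12·h(D)
Solving: h(B) = 0.5618, h(D) = 0.5169.
Starting from D, the probability is 0.5169.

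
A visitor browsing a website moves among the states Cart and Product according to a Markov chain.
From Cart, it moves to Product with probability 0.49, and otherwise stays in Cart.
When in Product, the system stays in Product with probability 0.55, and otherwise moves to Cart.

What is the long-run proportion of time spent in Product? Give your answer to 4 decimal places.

0.5213

Let the stationary distribution be π with π = πP and π_1 + π_2 = 1.
π_1 = 0.51·π_1 + 0.45·π_2
Solving with the normalization constraint gives π = (0.4787, 0.5213).
So the stationary probability of Product is 0.5213.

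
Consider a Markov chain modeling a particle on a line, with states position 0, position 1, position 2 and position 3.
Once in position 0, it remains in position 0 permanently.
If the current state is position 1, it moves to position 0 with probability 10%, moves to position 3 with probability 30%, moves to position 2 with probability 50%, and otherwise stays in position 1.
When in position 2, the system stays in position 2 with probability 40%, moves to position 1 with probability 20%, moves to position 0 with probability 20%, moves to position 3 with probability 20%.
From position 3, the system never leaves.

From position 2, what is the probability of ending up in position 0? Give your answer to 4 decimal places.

Let h(s) be the probability of absorption at position 0 starting from transient state s. Then h(position 0) = 1 and h(position 3) = 0. By first-step analysis:
h(position 1) = 0.1·1 + 0.1·h(position 1) + 0.5·h(position 2) + 0.3·0
h(position 2) = 0.2·1 + 0.2·h(position 1) + 0.4·h(position 2) + 0.2·0
Solving: h(position 1) = 0.3636, h(position 2) = 0.4545.
Starting from position 2, the probability is 0.4545.

0.4545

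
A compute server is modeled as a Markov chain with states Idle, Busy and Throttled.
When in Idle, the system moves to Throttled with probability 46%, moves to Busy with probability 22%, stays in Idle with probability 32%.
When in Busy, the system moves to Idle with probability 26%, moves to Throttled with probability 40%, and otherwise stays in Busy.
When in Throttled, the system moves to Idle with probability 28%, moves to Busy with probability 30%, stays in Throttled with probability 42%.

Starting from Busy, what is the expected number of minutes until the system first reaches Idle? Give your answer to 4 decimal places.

3.7291

Let t(s) be the expected number of minutes to first reach Idle from state s, with t(Idle) = 0. Conditioning on the first minute:
t(Busy) = 1 + 0.34·t(Busy) + 0.4·t(Throttled)
t(Throttled) = 1 + 0.3·t(Busy) + 0.42·t(Throttled)
Solving: t(Busy) = 3.7291, t(Throttled) = 3.6530.
Expected minutes from Busy to Idle: 3.7291.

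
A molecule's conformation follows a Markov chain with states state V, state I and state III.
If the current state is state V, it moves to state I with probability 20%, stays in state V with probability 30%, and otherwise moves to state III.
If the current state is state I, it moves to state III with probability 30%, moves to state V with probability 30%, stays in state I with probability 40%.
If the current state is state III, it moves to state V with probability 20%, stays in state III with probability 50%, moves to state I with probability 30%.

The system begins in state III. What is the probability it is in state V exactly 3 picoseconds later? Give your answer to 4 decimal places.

Propagate the distribution vector 3 picoseconds from state III.
After 0 picoseconds: (0.0000, 0.0000, 1.0000)
After 1 picosecond: (0.2000, 0.3000, 0.5000)
After 2 picoseconds: (0.2500, 0.3100, 0.4400)
After 3 picoseconds: (0.2560, 0.3060, 0.4380)
P(in state V after 3 picoseconds) = 0.2560

0.2560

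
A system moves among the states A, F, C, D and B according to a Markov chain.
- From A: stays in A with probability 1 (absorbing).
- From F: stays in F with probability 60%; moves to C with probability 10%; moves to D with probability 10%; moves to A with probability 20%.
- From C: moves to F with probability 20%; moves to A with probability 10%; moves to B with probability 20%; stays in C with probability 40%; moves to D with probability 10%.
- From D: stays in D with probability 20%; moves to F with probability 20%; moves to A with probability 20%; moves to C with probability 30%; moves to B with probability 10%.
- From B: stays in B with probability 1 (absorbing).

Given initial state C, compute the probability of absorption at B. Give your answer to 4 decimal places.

Let h(s) be the probability of absorption at B starting from transient state s. Then h(B) = 1 and h(A) = 0. By first-step analysis:
h(F) = 0.2·0 + 0.6·h(F) + 0.1·h(C) + 0.1·h(D)
h(C) = 0.1·0 + 0.2·h(F) + 0.4·h(C) + 0.1·h(D) + 0.2·1
h(D) = 0.2·0 + 0.2·h(F) + 0.3·h(C) + 0.2·h(D) + 0.1·1
Solving: h(F) = 0.2014, h(C) = 0.4583, h(D) = 0.3472.
Starting from C, the probability is 0.4583.

0.4583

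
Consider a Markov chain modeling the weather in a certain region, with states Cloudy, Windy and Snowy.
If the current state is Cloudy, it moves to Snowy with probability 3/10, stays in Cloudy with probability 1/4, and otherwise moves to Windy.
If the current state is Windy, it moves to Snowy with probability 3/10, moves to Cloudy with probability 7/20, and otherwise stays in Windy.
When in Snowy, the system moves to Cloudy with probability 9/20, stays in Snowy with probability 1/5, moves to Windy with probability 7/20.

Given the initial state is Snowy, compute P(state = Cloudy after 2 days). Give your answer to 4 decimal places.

Sum over the intermediate state after 1 day:
P = P(Snowy→Cloudy)·P(Cloudy→Cloudy) + P(Snowy→Windy)·P(Windy→Cloudy) + P(Snowy→Snowy)·P(Snowy→Cloudy)
  = 0.45×0.25 + 0.35×0.35 + 0.2×0.45
  = 0.1125 + 0.1225 + 0.0900 = 0.3250

0.3250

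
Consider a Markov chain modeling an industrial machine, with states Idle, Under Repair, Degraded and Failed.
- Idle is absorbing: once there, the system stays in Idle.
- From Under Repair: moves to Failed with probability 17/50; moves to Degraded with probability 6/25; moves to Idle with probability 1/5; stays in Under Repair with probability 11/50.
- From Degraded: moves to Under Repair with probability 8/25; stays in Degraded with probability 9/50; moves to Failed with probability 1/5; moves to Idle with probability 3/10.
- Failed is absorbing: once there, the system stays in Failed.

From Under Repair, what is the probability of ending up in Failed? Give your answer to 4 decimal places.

0.5807

Let h(s) be the probability of absorption at Failed starting from transient state s. Then h(Failed) = 1 and h(Idle) = 0. By first-step analysis:
h(Under Repair) = 0.2·0 + 0.22·h(Under Repair) + 0.24·h(Degraded) + 0.34·1
h(Degraded) = 0.3·0 + 0.32·h(Under Repair) + 0.18·h(Degraded) + 0.2·1
Solving: h(Under Repair) = 0.5807, h(Degraded) = 0.4705.
Starting from Under Repair, the probability is 0.5807.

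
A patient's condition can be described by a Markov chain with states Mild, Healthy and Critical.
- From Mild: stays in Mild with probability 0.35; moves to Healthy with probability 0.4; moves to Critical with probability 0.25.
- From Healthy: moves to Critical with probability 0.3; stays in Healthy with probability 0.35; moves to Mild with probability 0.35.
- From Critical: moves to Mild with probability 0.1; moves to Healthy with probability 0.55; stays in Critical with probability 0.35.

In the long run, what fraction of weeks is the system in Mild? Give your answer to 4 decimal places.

0.2747

Let the stationary distribution be π with π = πP and π_1 + π_2 + π_3 = 1.
π_1 = 0.35·π_1 + 0.35·π_2 + 0.1·π_3
π_2 = 0.4·π_1 + 0.35·π_2 + 0.55·π_3
Solving with the normalization constraint gives π = (0.2747, 0.4240, 0.3013).
So the stationary probability of Mild is 0.2747.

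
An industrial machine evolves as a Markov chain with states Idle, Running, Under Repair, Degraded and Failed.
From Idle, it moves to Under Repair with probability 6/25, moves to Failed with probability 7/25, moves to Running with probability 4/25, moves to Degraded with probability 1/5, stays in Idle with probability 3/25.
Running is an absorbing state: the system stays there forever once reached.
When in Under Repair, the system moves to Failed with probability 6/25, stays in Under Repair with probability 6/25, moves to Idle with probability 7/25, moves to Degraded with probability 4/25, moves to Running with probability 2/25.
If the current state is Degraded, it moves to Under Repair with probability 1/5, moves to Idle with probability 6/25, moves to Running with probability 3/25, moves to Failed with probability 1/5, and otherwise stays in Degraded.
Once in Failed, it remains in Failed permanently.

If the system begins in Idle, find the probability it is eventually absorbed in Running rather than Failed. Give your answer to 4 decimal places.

Let h(s) be the probability of absorption at Running starting from transient state s. Then h(Running) = 1 and h(Failed) = 0. By first-step analysis:
h(Idle) = 0.12·h(Idle) + 0.16·1 + 0.24·h(Under Repair) + 0.2·h(Degraded) + 0.28·0
h(Under Repair) = 0.28·h(Idle) + 0.08·1 + 0.24·h(Under Repair) + 0.16·h(Degraded) + 0.24·0
h(Degraded) = 0.24·h(Idle) + 0.12·1 + 0.2·h(Under Repair) + 0.24·h(Degraded) + 0.2·0
Solving: h(Idle) = 0.3438, h(Under Repair) = 0.3049, h(Degraded) = 0.3467.
Starting from Idle, the probability is 0.3438.

0.3438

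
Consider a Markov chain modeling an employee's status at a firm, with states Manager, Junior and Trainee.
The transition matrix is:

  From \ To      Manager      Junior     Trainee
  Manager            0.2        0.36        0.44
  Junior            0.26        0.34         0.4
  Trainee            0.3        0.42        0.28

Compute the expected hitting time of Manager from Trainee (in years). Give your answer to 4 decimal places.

3.5156

Let t(s) be the expected number of years to first reach Manager from state s, with t(Manager) = 0. Conditioning on the first year:
t(Junior) = 1 + 0.34·t(Junior) + 0.4·t(Trainee)
t(Trainee) = 1 + 0.42·t(Junior) + 0.28·t(Trainee)
Solving: t(Junior) = 3.6458, t(Trainee) = 3.5156.
Expected years from Trainee to Manager: 3.5156.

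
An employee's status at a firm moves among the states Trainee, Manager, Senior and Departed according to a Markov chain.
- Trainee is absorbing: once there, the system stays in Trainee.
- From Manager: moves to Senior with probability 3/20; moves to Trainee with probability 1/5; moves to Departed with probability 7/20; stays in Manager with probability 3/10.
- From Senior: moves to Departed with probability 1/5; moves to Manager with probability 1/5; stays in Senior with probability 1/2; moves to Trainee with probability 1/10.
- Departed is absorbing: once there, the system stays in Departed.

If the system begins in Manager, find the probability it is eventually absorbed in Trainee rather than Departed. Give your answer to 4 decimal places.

Let h(s) be the probability of absorption at Trainee starting from transient state s. Then h(Trainee) = 1 and h(Departed) = 0. By first-step analysis:
h(Manager) = 0.2·1 + 0.3·h(Manager) + 0.15·h(Senior) + 0.35·0
h(Senior) = 0.1·1 + 0.2·h(Manager) + 0.5·h(Senior) + 0.2·0
Solving: h(Manager) = 0.3594, h(Senior) = 0.3438.
Starting from Manager, the probability is 0.3594.

0.3594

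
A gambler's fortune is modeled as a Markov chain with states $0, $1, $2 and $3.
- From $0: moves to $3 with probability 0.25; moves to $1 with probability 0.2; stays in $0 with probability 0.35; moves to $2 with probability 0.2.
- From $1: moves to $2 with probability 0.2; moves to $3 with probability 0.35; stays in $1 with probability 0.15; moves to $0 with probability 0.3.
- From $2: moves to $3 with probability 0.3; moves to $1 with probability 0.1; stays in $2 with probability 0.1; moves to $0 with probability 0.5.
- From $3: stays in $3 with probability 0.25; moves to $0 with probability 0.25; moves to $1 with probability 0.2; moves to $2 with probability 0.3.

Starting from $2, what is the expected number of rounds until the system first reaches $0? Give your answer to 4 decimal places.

2.5016

Let t(s) be the expected number of rounds to first reach $0 from state s, with t($0) = 0. Conditioning on the first round:
t($1) = 1 + 0.15·t($1) + 0.2·t($2) + 0.35·t($3)
t($2) = 1 + 0.1·t($1) + 0.1·t($2) + 0.3·t($3)
t($3) = 1 + 0.2·t($1) + 0.3·t($2) + 0.25·t($3)
Solving: t($1) = 3.0624, t($2) = 2.5016, t($3) = 3.1506.
Expected rounds from $2 to $0: 2.5016.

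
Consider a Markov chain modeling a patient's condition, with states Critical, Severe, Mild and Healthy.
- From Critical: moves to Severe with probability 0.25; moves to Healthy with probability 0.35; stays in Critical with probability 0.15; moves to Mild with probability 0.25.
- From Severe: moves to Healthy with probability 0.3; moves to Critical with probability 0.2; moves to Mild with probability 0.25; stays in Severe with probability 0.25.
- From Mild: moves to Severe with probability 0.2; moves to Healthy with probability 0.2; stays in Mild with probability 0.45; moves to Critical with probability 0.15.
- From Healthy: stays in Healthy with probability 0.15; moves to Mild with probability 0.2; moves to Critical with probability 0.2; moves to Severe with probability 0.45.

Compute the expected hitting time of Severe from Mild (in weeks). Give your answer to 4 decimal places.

Let t(s) be the expected number of weeks to first reach Severe from state s, with t(Severe) = 0. Conditioning on the first week:
t(Critical) = 1 + 0.15·t(Critical) + 0.25·t(Mild) + 0.35·t(Healthy)
t(Mild) = 1 + 0.15·t(Critical) + 0.45·t(Mild) + 0.2·t(Healthy)
t(Healthy) = 1 + 0.2·t(Critical) + 0.2·t(Mild) + 0.15·t(Healthy)
Solving: t(Critical) = 3.4954, t(Mild) = 3.8257, t(Healthy) = 2.8991.
Expected weeks from Mild to Severe: 3.8257.

3.8257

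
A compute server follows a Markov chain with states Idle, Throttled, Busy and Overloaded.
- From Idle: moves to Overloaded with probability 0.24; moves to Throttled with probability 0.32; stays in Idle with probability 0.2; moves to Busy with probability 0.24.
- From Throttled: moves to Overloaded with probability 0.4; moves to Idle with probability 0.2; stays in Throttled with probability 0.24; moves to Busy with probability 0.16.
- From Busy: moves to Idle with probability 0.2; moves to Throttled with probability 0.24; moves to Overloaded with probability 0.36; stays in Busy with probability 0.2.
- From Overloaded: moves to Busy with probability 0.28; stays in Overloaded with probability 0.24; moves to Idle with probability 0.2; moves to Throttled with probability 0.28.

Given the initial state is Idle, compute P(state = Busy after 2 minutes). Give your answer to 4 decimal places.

0.2144

Propagate the distribution vector 2 minutes from Idle.
After 0 minutes: (1.0000, 0.0000, 0.0000, 0.0000)
After 1 minute: (0.2000, 0.3200, 0.2400, 0.2400)
After 2 minutes: (0.2000, 0.2656, 0.2144, 0.3200)
P(in Busy after 2 minutes) = 0.2144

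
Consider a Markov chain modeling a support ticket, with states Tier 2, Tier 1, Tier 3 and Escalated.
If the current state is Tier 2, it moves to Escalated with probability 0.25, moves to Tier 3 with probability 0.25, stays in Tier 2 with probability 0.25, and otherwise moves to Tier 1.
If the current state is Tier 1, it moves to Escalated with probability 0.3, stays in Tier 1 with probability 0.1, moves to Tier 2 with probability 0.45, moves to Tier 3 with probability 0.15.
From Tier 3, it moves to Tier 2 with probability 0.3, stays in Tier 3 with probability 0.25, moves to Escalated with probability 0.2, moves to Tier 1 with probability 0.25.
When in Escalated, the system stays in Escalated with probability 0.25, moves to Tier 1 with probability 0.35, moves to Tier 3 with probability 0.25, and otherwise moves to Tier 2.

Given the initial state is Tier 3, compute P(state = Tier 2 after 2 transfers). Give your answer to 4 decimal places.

Propagate the distribution vector 2 transfers from Tier 3.
After 0 transfers: (0.0000, 0.0000, 1.0000, 0.0000)
After 1 transfer: (0.3000, 0.2500, 0.2500, 0.2000)
After 2 transfers: (0.2925, 0.2325, 0.2250, 0.2500)
P(in Tier 2 after 2 transfers) = 0.2925

0.2925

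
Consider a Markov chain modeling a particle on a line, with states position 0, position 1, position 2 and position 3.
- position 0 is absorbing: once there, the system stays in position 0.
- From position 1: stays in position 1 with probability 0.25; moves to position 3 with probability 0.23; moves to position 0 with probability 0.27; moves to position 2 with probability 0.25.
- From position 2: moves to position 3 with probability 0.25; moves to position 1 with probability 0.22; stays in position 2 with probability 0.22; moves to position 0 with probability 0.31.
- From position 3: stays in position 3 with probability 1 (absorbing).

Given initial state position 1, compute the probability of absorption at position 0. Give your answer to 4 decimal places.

Let h(s) be the probability of absorption at position 0 starting from transient state s. Then h(position 0) = 1 and h(position 3) = 0. By first-step analysis:
h(position 1) = 0.27·1 + 0.25·h(position 1) + 0.25·h(position 2) + 0.23·0
h(position 2) = 0.31·1 + 0.22·h(position 1) + 0.22·h(position 2) + 0.25·0
Solving: h(position 1) = 0.5436, h(position 2) = 0.5508.
Starting from position 1, the probability is 0.5436.

0.5436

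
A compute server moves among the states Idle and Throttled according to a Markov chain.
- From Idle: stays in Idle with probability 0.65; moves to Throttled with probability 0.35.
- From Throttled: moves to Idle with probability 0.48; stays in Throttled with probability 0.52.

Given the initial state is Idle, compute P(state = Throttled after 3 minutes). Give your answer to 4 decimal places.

Propagate the distribution vector 3 minutes from Idle.
After 0 minutes: (1.0000, 0.0000)
After 1 minute: (0.6500, 0.3500)
After 2 minutes: (0.5905, 0.4095)
After 3 minutes: (0.5804, 0.4196)
P(in Throttled after 3 minutes) = 0.4196

0.4196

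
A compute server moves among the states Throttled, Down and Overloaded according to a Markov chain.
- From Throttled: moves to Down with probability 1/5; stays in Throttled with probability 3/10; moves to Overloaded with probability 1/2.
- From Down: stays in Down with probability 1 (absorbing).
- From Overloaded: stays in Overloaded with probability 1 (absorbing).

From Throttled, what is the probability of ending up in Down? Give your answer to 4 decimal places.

0.2857

Let h(s) be the probability of absorption at Down starting from transient state s. Then h(Down) = 1 and h(Overloaded) = 0. By first-step analysis:
h(Throttled) = 0.3·h(Throttled) + 0.2·1 + 0.5·0
Solving: h(Throttled) = 0.2857.
Starting from Throttled, the probability is 0.2857.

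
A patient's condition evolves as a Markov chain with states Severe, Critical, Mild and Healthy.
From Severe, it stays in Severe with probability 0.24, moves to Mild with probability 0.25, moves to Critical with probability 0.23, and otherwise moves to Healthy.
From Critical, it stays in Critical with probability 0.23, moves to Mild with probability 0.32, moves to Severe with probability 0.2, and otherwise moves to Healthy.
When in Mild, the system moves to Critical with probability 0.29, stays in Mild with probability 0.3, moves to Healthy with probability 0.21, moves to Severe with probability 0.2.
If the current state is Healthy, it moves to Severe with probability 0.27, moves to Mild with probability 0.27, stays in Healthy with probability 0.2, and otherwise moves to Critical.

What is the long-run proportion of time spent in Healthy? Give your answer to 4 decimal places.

Let the stationary distribution be π with π = πP and π_1 + π_2 + π_3 + π_4 = 1.
π_1 = 0.24·π_1 + 0.2·π_2 + 0.2·π_3 + 0.27·π_4
π_2 = 0.23·π_1 + 0.23·π_2 + 0.29·π_3 + 0.26·π_4
π_3 = 0.25·π_1 + 0.32·π_2 + 0.3·π_3 + 0.27·π_4
Solving with the normalization constraint gives π = (0.2254, 0.2542, 0.2868, 0.2336).
So the stationary probability of Healthy is 0.2336.

0.2336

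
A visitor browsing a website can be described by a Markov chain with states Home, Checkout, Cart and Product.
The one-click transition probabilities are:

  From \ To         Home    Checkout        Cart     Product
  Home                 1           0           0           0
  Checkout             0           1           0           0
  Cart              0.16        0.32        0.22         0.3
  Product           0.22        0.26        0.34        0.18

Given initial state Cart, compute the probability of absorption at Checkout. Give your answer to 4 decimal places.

0.6332

Let h(s) be the probability of absorption at Checkout starting from transient state s. Then h(Checkout) = 1 and h(Home) = 0. By first-step analysis:
h(Cart) = 0.16·0 + 0.32·1 + 0.22·h(Cart) + 0.3·h(Product)
h(Product) = 0.22·0 + 0.26·1 + 0.34·h(Cart) + 0.18·h(Product)
Solving: h(Cart) = 0.6332, h(Product) = 0.5796.
Starting from Cart, the probability is 0.6332.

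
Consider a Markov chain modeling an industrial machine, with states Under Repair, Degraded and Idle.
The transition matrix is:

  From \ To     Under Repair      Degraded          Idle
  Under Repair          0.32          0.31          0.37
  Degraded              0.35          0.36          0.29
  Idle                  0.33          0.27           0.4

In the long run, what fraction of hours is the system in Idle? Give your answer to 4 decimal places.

0.3558

Let the stationary distribution be π with π = πP and π_1 + π_2 + π_3 = 1.
π_1 = 0.32·π_1 + 0.35·π_2 + 0.33·π_3
π_2 = 0.31·π_1 + 0.36·π_2 + 0.27·π_3
Solving with the normalization constraint gives π = (0.3329, 0.3113, 0.3558).
So the stationary probability of Idle is 0.3558.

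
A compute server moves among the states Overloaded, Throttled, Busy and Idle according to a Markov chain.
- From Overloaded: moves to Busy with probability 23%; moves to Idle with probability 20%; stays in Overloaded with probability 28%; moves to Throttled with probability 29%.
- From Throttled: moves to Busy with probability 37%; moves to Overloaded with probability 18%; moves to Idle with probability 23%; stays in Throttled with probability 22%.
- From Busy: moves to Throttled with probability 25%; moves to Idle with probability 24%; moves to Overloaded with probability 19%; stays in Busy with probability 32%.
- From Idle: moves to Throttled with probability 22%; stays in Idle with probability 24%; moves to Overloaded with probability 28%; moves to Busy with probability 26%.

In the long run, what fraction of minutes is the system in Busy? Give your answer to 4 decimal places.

Let the stationary distribution be π with π = πP and π_1 + π_2 + π_3 + π_4 = 1.
π_1 = 0.28·π_1 + 0.18·π_2 + 0.19·π_3 + 0.28·π_4
π_2 = 0.29·π_1 + 0.22·π_2 + 0.25·π_3 + 0.22·π_4
π_3 = 0.23·π_1 + 0.37·π_2 + 0.32·π_3 + 0.26·π_4
Solving with the normalization constraint gives π = (0.2287, 0.2449, 0.2980, 0.2284).
So the stationary probability of Busy is 0.2980.

0.2980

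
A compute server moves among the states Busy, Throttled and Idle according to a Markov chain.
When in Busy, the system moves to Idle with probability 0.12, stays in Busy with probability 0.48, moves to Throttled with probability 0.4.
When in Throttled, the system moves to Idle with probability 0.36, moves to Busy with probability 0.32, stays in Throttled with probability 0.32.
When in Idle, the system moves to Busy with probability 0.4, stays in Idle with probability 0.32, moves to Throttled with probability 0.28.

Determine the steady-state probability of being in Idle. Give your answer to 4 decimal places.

0.2527

Let the stationary distribution be π with π = πP and π_1 + π_2 + π_3 = 1.
π_1 = 0.48·π_1 + 0.32·π_2 + 0.4·π_3
π_2 = 0.4·π_1 + 0.32·π_2 + 0.28·π_3
Solving with the normalization constraint gives π = (0.4050, 0.3423, 0.2527).
So the stationary probability of Idle is 0.2527.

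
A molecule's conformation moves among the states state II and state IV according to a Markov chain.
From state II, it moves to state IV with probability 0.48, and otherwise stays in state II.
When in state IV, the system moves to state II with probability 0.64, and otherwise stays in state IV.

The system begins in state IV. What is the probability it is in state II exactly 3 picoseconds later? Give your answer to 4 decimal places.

Propagate the distribution vector 3 picoseconds from state IV.
After 0 picoseconds: (0.0000, 1.0000)
After 1 picosecond: (0.6400, 0.3600)
After 2 picoseconds: (0.5632, 0.4368)
After 3 picoseconds: (0.5724, 0.4276)
P(in state II after 3 picoseconds) = 0.5724

0.5724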